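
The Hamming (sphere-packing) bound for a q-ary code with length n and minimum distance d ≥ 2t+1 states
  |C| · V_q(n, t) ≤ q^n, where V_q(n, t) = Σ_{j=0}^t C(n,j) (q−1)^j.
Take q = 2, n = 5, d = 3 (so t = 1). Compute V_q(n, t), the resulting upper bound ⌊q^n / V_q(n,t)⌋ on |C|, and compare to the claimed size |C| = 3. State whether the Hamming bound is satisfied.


V_q(n, t) = 6, q^n = 32, Hamming bound = 5, |C| = 3 ≤ bound (satisfied).

Step 1: Compute V_q(n, t) = Σ_{j=0}^1 C(n, j) (q−1)^j.
  j = 0: C(5,0)·(1)^0 = 1·1 = 1.
  j = 1: C(5,1)·(1)^1 = 5·1 = 5.
  V_q(n, t) = 1 + 5 = 6.
Step 2: q^n = 2^5 = 32.
Step 3: Hamming bound ⌊q^n / V_q(n,t)⌋ = ⌊32/6⌋ = 5.
Step 4: Compare |C| = 3 to 5: satisfied.
The claimed |C| lies below the Hamming bound.


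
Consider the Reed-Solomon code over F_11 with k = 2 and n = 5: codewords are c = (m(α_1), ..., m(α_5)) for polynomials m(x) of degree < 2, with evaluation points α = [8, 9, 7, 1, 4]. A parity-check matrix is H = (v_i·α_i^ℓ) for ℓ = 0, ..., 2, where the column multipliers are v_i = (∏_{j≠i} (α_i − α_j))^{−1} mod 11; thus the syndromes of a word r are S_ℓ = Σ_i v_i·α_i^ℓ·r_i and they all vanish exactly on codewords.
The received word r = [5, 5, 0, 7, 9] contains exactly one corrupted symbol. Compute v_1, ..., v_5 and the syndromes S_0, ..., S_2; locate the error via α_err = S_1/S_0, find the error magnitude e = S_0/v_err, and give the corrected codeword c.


S = (6, 4, 10), error at position 1, error magnitude e = 8, c = [8, 5, 0, 7, 9].

Step 1: column multipliers v_i = (∏_{j≠i}(α_i − α_j))^{−1} mod 11.
  i = 1 (α = 8): (8−9)(8−7)(8−1)(8−4) = (−1)·1·7·4 = −28 ≡ 5, so v_1 = 5^{−1} = 9 (mod 11).
  i = 2 (α = 9): (9−8)(9−7)(9−1)(9−4) = 1·2·8·5 = 80 ≡ 3, so v_2 = 3^{−1} = 4 (mod 11).
  i = 3 (α = 7): (7−8)(7−9)(7−1)(7−4) = (−1)·(−2)·6·3 = 36 ≡ 3, so v_3 = 3^{−1} = 4 (mod 11).
  i = 4 (α = 1): (1−8)(1−9)(1−7)(1−4) = (−7)·(−8)·(−6)·(−3) = 1008 ≡ 7, so v_4 = 7^{−1} = 8 (mod 11).
  i = 5 (α = 4): (4−8)(4−9)(4−7)(4−1) = (−4)·(−5)·(−3)·3 = −180 ≡ 7, so v_5 = 7^{−1} = 8 (mod 11).
  v = [9, 4, 4, 8, 8].
Step 2: syndromes of r = [5, 5, 0, 7, 9] (all sums mod 11).
  S_0 = Σ v_i r_i = 9·5 + 4·5 + 4·0 + 8·7 + 8·9 = 193 ≡ 6.
  S_1 = Σ v_i α_i r_i = 9·8·5 + 4·9·5 + 4·7·0 + 8·1·7 + 8·4·9 = 884 ≡ 4.
  α_i^2 mod 11 = [9, 4, 5, 1, 5].
  S_2 = Σ v_i α_i^2 r_i = 9·9·5 + 4·4·5 + 4·5·0 + 8·1·7 + 8·5·9 = 901 ≡ 10.
  S = (6, 4, 10) ≠ 0, so r is not a codeword (an error is present).
Step 3: locate the error. For a single error e at position i, S_ℓ = v_i·e·α_i^ℓ, so α_err = S_1/S_0.
  S_0^{−1} = 6^{−1} = 2 (mod 11), so α_err = 4·2 = 8 ≡ 8 = α_1. Error position i = 1.
  Consistency check: S_2/S_1 = 10·3 = 30 ≡ 8 = α_err ✓ (single-error assumption holds).
Step 4: error magnitude e = S_0/v_1 = S_0·∏_{j≠1}(α_1 − α_j) = 6·5 = 30 ≡ 8 (mod 11).
Step 5: correct position 1: c_1 = r_1 − e = 5 − 8 ≡ 8 (mod 11). Hence c = [8, 5, 0, 7, 9].
  Check: interpolating c through the α_i gives m(x) = 10 + 8·x (degree < 2) with m(α_i) = c_i for every i, so c is indeed a codeword.


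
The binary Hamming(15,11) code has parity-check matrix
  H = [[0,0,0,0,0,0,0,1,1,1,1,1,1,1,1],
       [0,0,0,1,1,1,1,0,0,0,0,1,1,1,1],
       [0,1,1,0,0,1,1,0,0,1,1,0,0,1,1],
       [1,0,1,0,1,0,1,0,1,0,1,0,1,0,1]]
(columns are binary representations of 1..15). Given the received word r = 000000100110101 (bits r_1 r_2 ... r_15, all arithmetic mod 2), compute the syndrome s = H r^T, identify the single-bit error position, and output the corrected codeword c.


s = (0, 1, 0, 0)^T, error position = 4, corrected codeword c = 000100100110101

Compute s = H r^T mod 2 one row at a time:
  s_1 = 0 + 0 + 1 + 1 + 0 + 1 + 0 + 1 = 4 ≡ 0 (mod 2).
  s_2 = 0 + 0 + 0 + 1 + 0 + 1 + 0 + 1 = 3 ≡ 1 (mod 2).
  s_3 = 0 + 0 + 0 + 1 + 1 + 1 + 0 + 1 = 4 ≡ 0 (mod 2).
  s_4 = 0 + 0 + 0 + 1 + 0 + 1 + 1 + 1 = 4 ≡ 0 (mod 2).
s = (0, 1, 0, 0)^T — this equals column 4 of H (binary 0100), so error is at position 4.
Correct: flip bit 4 of r = 000000100110101 to get c = 000100100110101.


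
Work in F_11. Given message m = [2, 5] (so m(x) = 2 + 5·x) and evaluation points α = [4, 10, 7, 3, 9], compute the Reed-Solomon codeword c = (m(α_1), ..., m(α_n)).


c = [0, 8, 4, 6, 3]

Message polynomial: m(x) = 2 + 5·x (mod 11).
For each evaluation point α_i, compute m(α_i) mod 11:
  α_1 = 4: Horner steps 5 → 0, so m(4) = 0.
  α_2 = 10: Horner steps 5 → 8, so m(10) = 8.
  α_3 = 7: Horner steps 5 → 4, so m(7) = 4.
  α_4 = 3: Horner steps 5 → 6, so m(3) = 6.
  α_5 = 9: Horner steps 5 → 3, so m(9) = 3.
Codeword c = [0, 8, 4, 6, 3] ∈ F_11^5.


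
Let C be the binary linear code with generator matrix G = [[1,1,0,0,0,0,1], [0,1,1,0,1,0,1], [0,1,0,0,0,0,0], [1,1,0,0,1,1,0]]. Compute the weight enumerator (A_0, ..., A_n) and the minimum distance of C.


Weight distribution: A_0 = 1, A_1 = 1, A_2 = 2, A_3 = 6, A_4 = 5, A_5 = 1. Minimum distance d = 1.

Enumerate all 2^4 = 16 messages m ∈ F_2^4.
For each, compute codeword c = mG in F_2^7, then tally its weight.
  m = 0000 → c = 0000000, weight = 0.
  m = 1000 → c = 1100001, weight = 3.
  m = 0100 → c = 0110101, weight = 4.
  m = 1100 → c = 1010100, weight = 3.
  m = 0010 → c = 0100000, weight = 1.
  m = 1010 → c = 1000001, weight = 2.
  m = 0110 → c = 0010101, weight = 3.
  m = 1110 → c = 1110100, weight = 4.
  m = 0001 → c = 1100110, weight = 4.
  m = 1001 → c = 0000111, weight = 3.
  m = 0101 → c = 1010011, weight = 4.
  m = 1101 → c = 0110010, weight = 3.
  m = 0011 → c = 1000110, weight = 3.
  m = 1011 → c = 0100111, weight = 4.
  m = 0111 → c = 1110011, weight = 5.
  m = 1111 → c = 0010010, weight = 2.
Tally weights:
  weight 0: 1 codewords.
  weight 1: 1 codewords.
  weight 2: 2 codewords.
  weight 3: 6 codewords.
  weight 4: 5 codewords.
  weight 5: 1 codewords.
Minimum distance d = smallest w > 0 with A_w > 0 = 1.
Sanity: Σ A_w = 16 = 2^4 = 16 ✓.


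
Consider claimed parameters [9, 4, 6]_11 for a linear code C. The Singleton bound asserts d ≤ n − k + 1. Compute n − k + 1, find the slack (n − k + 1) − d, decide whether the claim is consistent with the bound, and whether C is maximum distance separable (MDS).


Singleton RHS = n − k + 1 = 6, slack = 0, bound satisfied, MDS.

Singleton bound: d ≤ n − k + 1.
Here n = 9, k = 4, so n − k + 1 = 6.
Given d = 6, check d ≤ 6: YES.
Slack = (n − k + 1) − d = 0.
The code is MDS (slack = 0).
Description: the claimed parameters are [9, 4, 6]_11; such a code would be MDS (meets Singleton bound).


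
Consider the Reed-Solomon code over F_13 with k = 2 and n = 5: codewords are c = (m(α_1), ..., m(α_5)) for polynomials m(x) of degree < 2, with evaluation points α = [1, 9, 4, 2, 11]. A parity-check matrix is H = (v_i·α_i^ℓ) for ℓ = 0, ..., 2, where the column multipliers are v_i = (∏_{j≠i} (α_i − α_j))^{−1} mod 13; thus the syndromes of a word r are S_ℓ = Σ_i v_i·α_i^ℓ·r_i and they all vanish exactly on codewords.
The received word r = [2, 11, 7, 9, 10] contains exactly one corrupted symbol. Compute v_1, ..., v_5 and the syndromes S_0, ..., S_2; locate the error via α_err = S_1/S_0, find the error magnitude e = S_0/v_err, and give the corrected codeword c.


S = (10, 7, 1), error at position 4, error magnitude e = 1, c = [2, 11, 7, 8, 10].

Step 1: column multipliers v_i = (∏_{j≠i}(α_i − α_j))^{−1} mod 13.
  i = 1 (α = 1): (1−9)(1−4)(1−2)(1−11) = (−8)·(−3)·(−1)·(−10) = 240 ≡ 6, so v_1 = 6^{−1} = 11 (mod 13).
  i = 2 (α = 9): (9−1)(9−4)(9−2)(9−11) = 8·5·7·(−2) = −560 ≡ 12, so v_2 = 12^{−1} = 12 (mod 13).
  i = 3 (α = 4): (4−1)(4−9)(4−2)(4−11) = 3·(−5)·2·(−7) = 210 ≡ 2, so v_3 = 2^{−1} = 7 (mod 13).
  i = 4 (α = 2): (2−1)(2−9)(2−4)(2−11) = 1·(−7)·(−2)·(−9) = −126 ≡ 4, so v_4 = 4^{−1} = 10 (mod 13).
  i = 5 (α = 11): (11−1)(11−9)(11−4)(11−2) = 10·2·7·9 = 1260 ≡ 12, so v_5 = 12^{−1} = 12 (mod 13).
  v = [11, 12, 7, 10, 12].
Step 2: syndromes of r = [2, 11, 7, 9, 10] (all sums mod 13).
  S_0 = Σ v_i r_i = 11·2 + 12·11 + 7·7 + 10·9 + 12·10 = 413 ≡ 10.
  S_1 = Σ v_i α_i r_i = 11·1·2 + 12·9·11 + 7·4·7 + 10·2·9 + 12·11·10 = 2906 ≡ 7.
  α_i^2 mod 13 = [1, 3, 3, 4, 4].
  S_2 = Σ v_i α_i^2 r_i = 11·1·2 + 12·3·11 + 7·3·7 + 10·4·9 + 12·4·10 = 1405 ≡ 1.
  S = (10, 7, 1) ≠ 0, so r is not a codeword (an error is present).
Step 3: locate the error. For a single error e at position i, S_ℓ = v_i·e·α_i^ℓ, so α_err = S_1/S_0.
  S_0^{−1} = 10^{−1} = 4 (mod 13), so α_err = 7·4 = 28 ≡ 2 = α_4. Error position i = 4.
  Consistency check: S_2/S_1 = 1·2 = 2 ≡ 2 = α_err ✓ (single-error assumption holds).
Step 4: error magnitude e = S_0/v_4 = S_0·∏_{j≠4}(α_4 − α_j) = 10·4 = 40 ≡ 1 (mod 13).
Step 5: correct position 4: c_4 = r_4 − e = 9 − 1 ≡ 8 (mod 13). Hence c = [2, 11, 7, 8, 10].
  Check: interpolating c through the α_i gives m(x) = 9 + 6·x (degree < 2) with m(α_i) = c_i for every i, so c is indeed a codeword.


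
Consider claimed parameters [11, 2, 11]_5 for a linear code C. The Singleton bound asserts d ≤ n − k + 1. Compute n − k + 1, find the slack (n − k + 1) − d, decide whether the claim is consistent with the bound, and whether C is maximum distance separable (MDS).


Singleton RHS = n − k + 1 = 10, slack = -1, bound violated (no such code; not MDS).

Singleton bound: d ≤ n − k + 1.
Here n = 11, k = 2, so n − k + 1 = 10.
Given d = 11, check d ≤ 10: NO.
Slack = (n − k + 1) − d = -1.
The slack is negative: d = 11 exceeds n − k + 1 = 10 by 1, so the Singleton bound is violated and no linear [11, 2, 11]_5 code can exist. In particular it is not MDS (MDS requires d = n − k + 1 exactly).
Description: the claimed parameters are [11, 2, 11]_5; such a code would be impossible (violates the Singleton bound).


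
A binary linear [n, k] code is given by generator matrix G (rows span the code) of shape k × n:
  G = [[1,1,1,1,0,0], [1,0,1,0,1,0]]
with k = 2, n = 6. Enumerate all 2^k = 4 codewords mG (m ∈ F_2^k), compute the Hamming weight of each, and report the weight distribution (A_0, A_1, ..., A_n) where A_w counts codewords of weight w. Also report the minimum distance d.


Weight distribution: A_0 = 1, A_3 = 2, A_4 = 1. Minimum distance d = 3.

Enumerate all 2^2 = 4 messages m ∈ F_2^2.
For each, compute codeword c = mG in F_2^6, then tally its weight.
  m = 00 → c = 000000, weight = 0.
  m = 10 → c = 111100, weight = 4.
  m = 01 → c = 101010, weight = 3.
  m = 11 → c = 010110, weight = 3.
Tally weights:
  weight 0: 1 codewords.
  weight 3: 2 codewords.
  weight 4: 1 codewords.
Minimum distance d = smallest w > 0 with A_w > 0 = 3.
Sanity: Σ A_w = 4 = 2^2 = 4 ✓.


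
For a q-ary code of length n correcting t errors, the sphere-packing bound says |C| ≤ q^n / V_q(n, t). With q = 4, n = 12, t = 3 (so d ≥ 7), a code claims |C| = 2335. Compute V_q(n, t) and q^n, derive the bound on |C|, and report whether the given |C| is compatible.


V_q(n, t) = 6571, q^n = 16777216, Hamming bound = 2553, |C| = 2335 ≤ bound (satisfied).

Step 1: Compute V_q(n, t) = Σ_{j=0}^3 C(n, j) (q−1)^j.
  j = 0: C(12,0)·(3)^0 = 1·1 = 1.
  j = 1: C(12,1)·(3)^1 = 12·3 = 36.
  j = 2: C(12,2)·(3)^2 = 66·9 = 594.
  j = 3: C(12,3)·(3)^3 = 220·27 = 5940.
  V_q(n, t) = 1 + 36 + 594 + 5940 = 6571.
Step 2: q^n = 4^12 = 16777216.
Step 3: Hamming bound ⌊q^n / V_q(n,t)⌋ = ⌊16777216/6571⌋ = 2553.
Step 4: Compare |C| = 2335 to 2553: satisfied.
The claimed |C| lies below the Hamming bound.


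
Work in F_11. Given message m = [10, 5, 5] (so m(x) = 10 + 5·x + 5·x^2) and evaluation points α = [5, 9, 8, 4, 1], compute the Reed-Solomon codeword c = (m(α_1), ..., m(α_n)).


c = [6, 9, 7, 0, 9]

Message polynomial: m(x) = 10 + 5·x + 5·x^2 (mod 11).
For each evaluation point α_i, compute m(α_i) mod 11:
  α_1 = 5: Horner steps 5 → 8 → 6, so m(5) = 6.
  α_2 = 9: Horner steps 5 → 6 → 9, so m(9) = 9.
  α_3 = 8: Horner steps 5 → 1 → 7, so m(8) = 7.
  α_4 = 4: Horner steps 5 → 3 → 0, so m(4) = 0.
  α_5 = 1: Horner steps 5 → 10 → 9, so m(1) = 9.
Codeword c = [6, 9, 7, 0, 9] ∈ F_11^5.


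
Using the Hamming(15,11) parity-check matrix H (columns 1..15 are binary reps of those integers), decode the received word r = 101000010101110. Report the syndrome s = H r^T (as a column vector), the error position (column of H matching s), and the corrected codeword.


s = (1, 1, 1, 1)^T, error position = 15, corrected codeword c = 101000010101111

Compute s = H r^T mod 2 one row at a time:
  s_1 = 1 + 0 + 1 + 0 + 1 + 1 + 1 + 0 = 5 ≡ 1 (mod 2).
  s_2 = 0 + 0 + 0 + 0 + 1 + 1 + 1 + 0 = 3 ≡ 1 (mod 2).
  s_3 = 0 + 1 + 0 + 0 + 1 + 0 + 1 + 0 = 3 ≡ 1 (mod 2).
  s_4 = 1 + 1 + 0 + 0 + 0 + 0 + 1 + 0 = 3 ≡ 1 (mod 2).
s = (1, 1, 1, 1)^T — this equals column 15 of H (binary 1111), so error is at position 15.
Correct: flip bit 15 of r = 101000010101110 to get c = 101000010101111.


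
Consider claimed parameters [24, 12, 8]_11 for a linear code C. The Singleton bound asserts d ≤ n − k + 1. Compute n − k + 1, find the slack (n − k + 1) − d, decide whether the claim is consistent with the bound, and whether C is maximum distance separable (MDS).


Singleton RHS = n − k + 1 = 13, slack = 5, bound satisfied, not MDS.

Singleton bound: d ≤ n − k + 1.
Here n = 24, k = 12, so n − k + 1 = 13.
Given d = 8, check d ≤ 13: YES.
Slack = (n − k + 1) − d = 5.
The code is NOT MDS (slack = 5 > 0).
Description: the claimed parameters are [24, 12, 8]_11; such a code would be non-MDS.


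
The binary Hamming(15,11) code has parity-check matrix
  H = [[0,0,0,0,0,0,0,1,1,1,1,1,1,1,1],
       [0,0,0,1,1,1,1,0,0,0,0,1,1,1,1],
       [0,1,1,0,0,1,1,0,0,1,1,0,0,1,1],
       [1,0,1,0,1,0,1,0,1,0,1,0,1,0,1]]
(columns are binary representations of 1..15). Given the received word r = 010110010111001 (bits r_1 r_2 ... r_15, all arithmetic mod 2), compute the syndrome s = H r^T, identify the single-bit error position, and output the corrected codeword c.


s = (1, 0, 0, 1)^T, error position = 9, corrected codeword c = 010110011111001

Compute s = H r^T mod 2 one row at a time:
  s_1 = 1 + 0 + 1 + 1 + 1 + 0 + 0 + 1 = 5 ≡ 1 (mod 2).
  s_2 = 1 + 1 + 0 + 0 + 1 + 0 + 0 + 1 = 4 ≡ 0 (mod 2).
  s_3 = 1 + 0 + 0 + 0 + 1 + 1 + 0 + 1 = 4 ≡ 0 (mod 2).
  s_4 = 0 + 0 + 1 + 0 + 0 + 1 + 0 + 1 = 3 ≡ 1 (mod 2).
s = (1, 0, 0, 1)^T — this equals column 9 of H (binary 1001), so error is at position 9.
Correct: flip bit 9 of r = 010110010111001 to get c = 010110011111001.


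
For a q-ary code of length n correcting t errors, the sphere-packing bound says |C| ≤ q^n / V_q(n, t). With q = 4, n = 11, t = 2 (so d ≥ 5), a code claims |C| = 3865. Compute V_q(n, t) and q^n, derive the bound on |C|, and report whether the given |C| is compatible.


V_q(n, t) = 529, q^n = 4194304, Hamming bound = 7928, |C| = 3865 ≤ bound (satisfied).

Step 1: Compute V_q(n, t) = Σ_{j=0}^2 C(n, j) (q−1)^j.
  j = 0: C(11,0)·(3)^0 = 1·1 = 1.
  j = 1: C(11,1)·(3)^1 = 11·3 = 33.
  j = 2: C(11,2)·(3)^2 = 55·9 = 495.
  V_q(n, t) = 1 + 33 + 495 = 529.
Step 2: q^n = 4^11 = 4194304.
Step 3: Hamming bound ⌊q^n / V_q(n,t)⌋ = ⌊4194304/529⌋ = 7928.
Step 4: Compare |C| = 3865 to 7928: satisfied.
The claimed |C| lies below the Hamming bound.


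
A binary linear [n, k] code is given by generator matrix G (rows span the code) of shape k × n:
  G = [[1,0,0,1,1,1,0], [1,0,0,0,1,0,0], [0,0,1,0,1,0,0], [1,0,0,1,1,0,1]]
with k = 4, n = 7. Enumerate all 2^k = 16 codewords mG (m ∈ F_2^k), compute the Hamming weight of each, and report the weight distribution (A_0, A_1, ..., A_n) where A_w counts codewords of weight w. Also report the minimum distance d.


Weight distribution: A_0 = 1, A_2 = 6, A_4 = 9. Minimum distance d = 2.

Enumerate all 2^4 = 16 messages m ∈ F_2^4.
For each, compute codeword c = mG in F_2^7, then tally its weight.
  m = 0000 → c = 0000000, weight = 0.
  m = 1000 → c = 1001110, weight = 4.
  m = 0100 → c = 1000100, weight = 2.
  m = 1100 → c = 0001010, weight = 2.
  m = 0010 → c = 0010100, weight = 2.
  m = 1010 → c = 1011010, weight = 4.
  m = 0110 → c = 1010000, weight = 2.
  m = 1110 → c = 0011110, weight = 4.
  m = 0001 → c = 1001101, weight = 4.
  m = 1001 → c = 0000011, weight = 2.
  m = 0101 → c = 0001001, weight = 2.
  m = 1101 → c = 1000111, weight = 4.
  m = 0011 → c = 1011001, weight = 4.
  m = 1011 → c = 0010111, weight = 4.
  m = 0111 → c = 0011101, weight = 4.
  m = 1111 → c = 1010011, weight = 4.
Tally weights:
  weight 0: 1 codewords.
  weight 2: 6 codewords.
  weight 4: 9 codewords.
Minimum distance d = smallest w > 0 with A_w > 0 = 2.
Sanity: Σ A_w = 16 = 2^4 = 16 ✓.


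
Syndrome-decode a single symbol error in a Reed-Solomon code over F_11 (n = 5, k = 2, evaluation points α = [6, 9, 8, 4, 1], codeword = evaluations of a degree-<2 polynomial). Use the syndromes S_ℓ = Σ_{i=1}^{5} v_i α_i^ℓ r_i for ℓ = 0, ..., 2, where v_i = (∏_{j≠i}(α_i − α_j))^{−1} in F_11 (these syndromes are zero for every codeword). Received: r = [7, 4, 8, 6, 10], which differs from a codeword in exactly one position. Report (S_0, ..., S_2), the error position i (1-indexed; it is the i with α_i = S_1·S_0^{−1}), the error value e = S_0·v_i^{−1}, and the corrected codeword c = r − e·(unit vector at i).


S = (10, 2, 7), error at position 2, error magnitude e = 1, c = [7, 3, 8, 6, 10].

Step 1: column multipliers v_i = (∏_{j≠i}(α_i − α_j))^{−1} mod 11.
  i = 1 (α = 6): (6−9)(6−8)(6−4)(6−1) = (−3)·(−2)·2·5 = 60 ≡ 5, so v_1 = 5^{−1} = 9 (mod 11).
  i = 2 (α = 9): (9−6)(9−8)(9−4)(9−1) = 3·1·5·8 = 120 ≡ 10, so v_2 = 10^{−1} = 10 (mod 11).
  i = 3 (α = 8): (8−6)(8−9)(8−4)(8−1) = 2·(−1)·4·7 = −56 ≡ 10, so v_3 = 10^{−1} = 10 (mod 11).
  i = 4 (α = 4): (4−6)(4−9)(4−8)(4−1) = (−2)·(−5)·(−4)·3 = −120 ≡ 1, so v_4 = 1^{−1} = 1 (mod 11).
  i = 5 (α = 1): (1−6)(1−9)(1−8)(1−4) = (−5)·(−8)·(−7)·(−3) = 840 ≡ 4, so v_5 = 4^{−1} = 3 (mod 11).
  v = [9, 10, 10, 1, 3].
Step 2: syndromes of r = [7, 4, 8, 6, 10] (all sums mod 11).
  S_0 = Σ v_i r_i = 9·7 + 10·4 + 10·8 + 1·6 + 3·10 = 219 ≡ 10.
  S_1 = Σ v_i α_i r_i = 9·6·7 + 10·9·4 + 10·8·8 + 1·4·6 + 3·1·10 = 1432 ≡ 2.
  α_i^2 mod 11 = [3, 4, 9, 5, 1].
  S_2 = Σ v_i α_i^2 r_i = 9·3·7 + 10·4·4 + 10·9·8 + 1·5·6 + 3·1·10 = 1129 ≡ 7.
  S = (10, 2, 7) ≠ 0, so r is not a codeword (an error is present).
Step 3: locate the error. For a single error e at position i, S_ℓ = v_i·e·α_i^ℓ, so α_err = S_1/S_0.
  S_0^{−1} = 10^{−1} = 10 (mod 11), so α_err = 2·10 = 20 ≡ 9 = α_2. Error position i = 2.
  Consistency check: S_2/S_1 = 7·6 = 42 ≡ 9 = α_err ✓ (single-error assumption holds).
Step 4: error magnitude e = S_0/v_2 = S_0·∏_{j≠2}(α_2 − α_j) = 10·10 = 100 ≡ 1 (mod 11).
Step 5: correct position 2: c_2 = r_2 − e = 4 − 1 ≡ 3 (mod 11). Hence c = [7, 3, 8, 6, 10].
  Check: interpolating c through the α_i gives m(x) = 4 + 6·x (degree < 2) with m(α_i) = c_i for every i, so c is indeed a codeword.


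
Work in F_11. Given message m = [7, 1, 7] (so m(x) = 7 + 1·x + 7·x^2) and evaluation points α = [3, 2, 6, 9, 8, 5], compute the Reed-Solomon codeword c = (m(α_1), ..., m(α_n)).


c = [7, 4, 1, 0, 1, 0]

Message polynomial: m(x) = 7 + 1·x + 7·x^2 (mod 11).
For each evaluation point α_i, compute m(α_i) mod 11:
  α_1 = 3: Horner steps 7 → 0 → 7, so m(3) = 7.
  α_2 = 2: Horner steps 7 → 4 → 4, so m(2) = 4.
  α_3 = 6: Horner steps 7 → 10 → 1, so m(6) = 1.
  α_4 = 9: Horner steps 7 → 9 → 0, so m(9) = 0.
  α_5 = 8: Horner steps 7 → 2 → 1, so m(8) = 1.
  α_6 = 5: Horner steps 7 → 3 → 0, so m(5) = 0.
Codeword c = [7, 4, 1, 0, 1, 0] ∈ F_11^6.


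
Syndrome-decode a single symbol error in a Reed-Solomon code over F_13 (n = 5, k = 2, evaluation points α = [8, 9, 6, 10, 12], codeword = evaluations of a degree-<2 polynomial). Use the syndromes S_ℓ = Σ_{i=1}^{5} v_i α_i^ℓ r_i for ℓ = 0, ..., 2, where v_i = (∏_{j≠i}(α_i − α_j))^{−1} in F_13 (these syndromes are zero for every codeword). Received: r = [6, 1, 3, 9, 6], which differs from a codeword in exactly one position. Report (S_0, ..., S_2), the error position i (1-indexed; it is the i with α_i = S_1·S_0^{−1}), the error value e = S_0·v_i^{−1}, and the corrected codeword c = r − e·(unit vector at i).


S = (7, 6, 7), error at position 5, error magnitude e = 7, c = [6, 1, 3, 9, 12].

Step 1: column multipliers v_i = (∏_{j≠i}(α_i − α_j))^{−1} mod 13.
  i = 1 (α = 8): (8−9)(8−6)(8−10)(8−12) = (−1)·2·(−2)·(−4) = −16 ≡ 10, so v_1 = 10^{−1} = 4 (mod 13).
  i = 2 (α = 9): (9−8)(9−6)(9−10)(9−12) = 1·3·(−1)·(−3) = 9 ≡ 9, so v_2 = 9^{−1} = 3 (mod 13).
  i = 3 (α = 6): (6−8)(6−9)(6−10)(6−12) = (−2)·(−3)·(−4)·(−6) = 144 ≡ 1, so v_3 = 1^{−1} = 1 (mod 13).
  i = 4 (α = 10): (10−8)(10−9)(10−6)(10−12) = 2·1·4·(−2) = −16 ≡ 10, so v_4 = 10^{−1} = 4 (mod 13).
  i = 5 (α = 12): (12−8)(12−9)(12−6)(12−10) = 4·3·6·2 = 144 ≡ 1, so v_5 = 1^{−1} = 1 (mod 13).
  v = [4, 3, 1, 4, 1].
Step 2: syndromes of r = [6, 1, 3, 9, 6] (all sums mod 13).
  S_0 = Σ v_i r_i = 4·6 + 3·1 + 1·3 + 4·9 + 1·6 = 72 ≡ 7.
  S_1 = Σ v_i α_i r_i = 4·8·6 + 3·9·1 + 1·6·3 + 4·10·9 + 1·12·6 = 669 ≡ 6.
  α_i^2 mod 13 = [12, 3, 10, 9, 1].
  S_2 = Σ v_i α_i^2 r_i = 4·12·6 + 3·3·1 + 1·10·3 + 4·9·9 + 1·1·6 = 657 ≡ 7.
  S = (7, 6, 7) ≠ 0, so r is not a codeword (an error is present).
Step 3: locate the error. For a single error e at position i, S_ℓ = v_i·e·α_i^ℓ, so α_err = S_1/S_0.
  S_0^{−1} = 7^{−1} = 2 (mod 13), so α_err = 6·2 = 12 ≡ 12 = α_5. Error position i = 5.
  Consistency check: S_2/S_1 = 7·11 = 77 ≡ 12 = α_err ✓ (single-error assumption holds).
Step 4: error magnitude e = S_0/v_5 = S_0·∏_{j≠5}(α_5 − α_j) = 7·1 = 7 ≡ 7 (mod 13).
Step 5: correct position 5: c_5 = r_5 − e = 6 − 7 ≡ 12 (mod 13). Hence c = [6, 1, 3, 9, 12].
  Check: interpolating c through the α_i gives m(x) = 7 + 8·x (degree < 2) with m(α_i) = c_i for every i, so c is indeed a codeword.


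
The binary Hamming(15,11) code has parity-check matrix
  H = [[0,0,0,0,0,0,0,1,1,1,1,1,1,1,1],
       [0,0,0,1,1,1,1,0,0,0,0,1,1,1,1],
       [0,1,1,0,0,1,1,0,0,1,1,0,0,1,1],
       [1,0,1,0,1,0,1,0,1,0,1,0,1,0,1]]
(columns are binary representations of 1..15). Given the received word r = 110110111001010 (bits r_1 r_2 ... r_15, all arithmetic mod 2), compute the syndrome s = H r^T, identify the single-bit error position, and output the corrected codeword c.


s = (0, 1, 1, 0)^T, error position = 6, corrected codeword c = 110111111001010

Compute s = H r^T mod 2 one row at a time:
  s_1 = 1 + 1 + 0 + 0 + 1 + 0 + 1 + 0 = 4 ≡ 0 (mod 2).
  s_2 = 1 + 1 + 0 + 1 + 1 + 0 + 1 + 0 = 5 ≡ 1 (mod 2).
  s_3 = 1 + 0 + 0 + 1 + 0 + 0 + 1 + 0 = 3 ≡ 1 (mod 2).
  s_4 = 1 + 0 + 1 + 1 + 1 + 0 + 0 + 0 = 4 ≡ 0 (mod 2).
s = (0, 1, 1, 0)^T — this equals column 6 of H (binary 0110), so error is at position 6.
Correct: flip bit 6 of r = 110110111001010 to get c = 110111111001010.


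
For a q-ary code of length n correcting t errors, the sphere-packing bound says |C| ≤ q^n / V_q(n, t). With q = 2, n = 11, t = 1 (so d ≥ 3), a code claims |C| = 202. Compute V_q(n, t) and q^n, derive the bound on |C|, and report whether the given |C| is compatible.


V_q(n, t) = 12, q^n = 2048, Hamming bound = 170, |C| = 202 > bound (violated).

Step 1: Compute V_q(n, t) = Σ_{j=0}^1 C(n, j) (q−1)^j.
  j = 0: C(11,0)·(1)^0 = 1·1 = 1.
  j = 1: C(11,1)·(1)^1 = 11·1 = 11.
  V_q(n, t) = 1 + 11 = 12.
Step 2: q^n = 2^11 = 2048.
Step 3: Hamming bound ⌊q^n / V_q(n,t)⌋ = ⌊2048/12⌋ = 170.
Step 4: Compare |C| = 202 to 170: violated.
The claimed |C| lies above the Hamming bound, so no 2-ary code of length 11 with d ≥ 3 can have 202 codewords.


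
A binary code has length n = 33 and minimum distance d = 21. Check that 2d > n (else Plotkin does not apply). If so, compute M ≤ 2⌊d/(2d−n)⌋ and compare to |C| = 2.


Plotkin bound M ≤ 4; given |C| = 2 ≤ bound (satisfied).

Check applicability: 2d = 42, n = 33.
2d − n = 9 > 0, so Plotkin applies.
Compute d/(2d−n) = 21/9 ≈ 2.3333.
⌊d/(2d−n)⌋ = 2.
Plotkin bound: M ≤ 2·2 = 4.
Given |C| = 2, check: satisfied.
This |C| is below the Plotkin bound.


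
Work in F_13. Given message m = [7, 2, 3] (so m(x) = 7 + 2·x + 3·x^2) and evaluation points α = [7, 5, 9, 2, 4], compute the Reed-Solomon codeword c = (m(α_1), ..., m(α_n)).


c = [12, 1, 8, 10, 11]

Message polynomial: m(x) = 7 + 2·x + 3·x^2 (mod 13).
For each evaluation point α_i, compute m(α_i) mod 13:
  α_1 = 7: Horner steps 3 → 10 → 12, so m(7) = 12.
  α_2 = 5: Horner steps 3 → 4 → 1, so m(5) = 1.
  α_3 = 9: Horner steps 3 → 3 → 8, so m(9) = 8.
  α_4 = 2: Horner steps 3 → 8 → 10, so m(2) = 10.
  α_5 = 4: Horner steps 3 → 1 → 11, so m(4) = 11.
Codeword c = [12, 1, 8, 10, 11] ∈ F_13^5.


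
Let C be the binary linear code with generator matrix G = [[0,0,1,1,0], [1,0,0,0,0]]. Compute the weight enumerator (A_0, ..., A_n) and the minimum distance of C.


Weight distribution: A_0 = 1, A_1 = 1, A_2 = 1, A_3 = 1. Minimum distance d = 1.

Enumerate all 2^2 = 4 messages m ∈ F_2^2.
For each, compute codeword c = mG in F_2^5, then tally its weight.
  m = 00 → c = 00000, weight = 0.
  m = 10 → c = 00110, weight = 2.
  m = 01 → c = 10000, weight = 1.
  m = 11 → c = 10110, weight = 3.
Tally weights:
  weight 0: 1 codewords.
  weight 1: 1 codewords.
  weight 2: 1 codewords.
  weight 3: 1 codewords.
Minimum distance d = smallest w > 0 with A_w > 0 = 1.
Sanity: Σ A_w = 4 = 2^2 = 4 ✓.


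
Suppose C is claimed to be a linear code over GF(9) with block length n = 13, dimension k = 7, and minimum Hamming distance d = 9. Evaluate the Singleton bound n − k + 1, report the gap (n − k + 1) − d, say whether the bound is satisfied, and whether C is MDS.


Singleton RHS = n − k + 1 = 7, slack = -2, bound violated (no such code; not MDS).

Singleton bound: d ≤ n − k + 1.
Here n = 13, k = 7, so n − k + 1 = 7.
Given d = 9, check d ≤ 7: NO.
Slack = (n − k + 1) − d = -2.
The slack is negative: d = 9 exceeds n − k + 1 = 7 by 2, so the Singleton bound is violated and no linear [13, 7, 9]_9 code can exist. In particular it is not MDS (MDS requires d = n − k + 1 exactly).
Description: the claimed parameters are [13, 7, 9]_9; such a code would be impossible (violates the Singleton bound).


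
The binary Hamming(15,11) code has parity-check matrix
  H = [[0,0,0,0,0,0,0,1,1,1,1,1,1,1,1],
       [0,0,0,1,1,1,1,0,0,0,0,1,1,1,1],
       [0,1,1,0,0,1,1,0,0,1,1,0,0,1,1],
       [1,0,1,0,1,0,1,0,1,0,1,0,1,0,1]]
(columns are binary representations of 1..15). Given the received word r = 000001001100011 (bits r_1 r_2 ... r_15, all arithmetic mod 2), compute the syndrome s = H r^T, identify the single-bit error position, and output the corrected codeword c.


s = (0, 1, 0, 0)^T, error position = 4, corrected codeword c = 000101001100011

Compute s = H r^T mod 2 one row at a time:
  s_1 = 0 + 1 + 1 + 0 + 0 + 0 + 1 + 1 = 4 ≡ 0 (mod 2).
  s_2 = 0 + 0 + 1 + 0 + 0 + 0 + 1 + 1 = 3 ≡ 1 (mod 2).
  s_3 = 0 + 0 + 1 + 0 + 1 + 0 + 1 + 1 = 4 ≡ 0 (mod 2).
  s_4 = 0 + 0 + 0 + 0 + 1 + 0 + 0 + 1 = 2 ≡ 0 (mod 2).
s = (0, 1, 0, 0)^T — this equals column 4 of H (binary 0100), so error is at position 4.
Correct: flip bit 4 of r = 000001001100011 to get c = 000101001100011.


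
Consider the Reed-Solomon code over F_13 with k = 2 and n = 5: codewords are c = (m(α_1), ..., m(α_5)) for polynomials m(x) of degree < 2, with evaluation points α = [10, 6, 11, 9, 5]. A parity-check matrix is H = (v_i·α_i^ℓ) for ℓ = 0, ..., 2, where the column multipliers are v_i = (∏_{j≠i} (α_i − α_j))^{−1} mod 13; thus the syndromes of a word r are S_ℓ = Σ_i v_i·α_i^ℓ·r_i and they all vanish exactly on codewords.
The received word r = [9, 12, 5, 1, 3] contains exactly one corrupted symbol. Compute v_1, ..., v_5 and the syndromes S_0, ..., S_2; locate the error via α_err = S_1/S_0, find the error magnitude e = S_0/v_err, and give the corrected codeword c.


S = (6, 2, 5), error at position 4, error magnitude e = 1, c = [9, 12, 5, 0, 3].

Step 1: column multipliers v_i = (∏_{j≠i}(α_i − α_j))^{−1} mod 13.
  i = 1 (α = 10): (10−6)(10−11)(10−9)(10−5) = 4·(−1)·1·5 = −20 ≡ 6, so v_1 = 6^{−1} = 11 (mod 13).
  i = 2 (α = 6): (6−10)(6−11)(6−9)(6−5) = (−4)·(−5)·(−3)·1 = −60 ≡ 5, so v_2 = 5^{−1} = 8 (mod 13).
  i = 3 (α = 11): (11−10)(11−6)(11−9)(11−5) = 1·5·2·6 = 60 ≡ 8, so v_3 = 8^{−1} = 5 (mod 13).
  i = 4 (α = 9): (9−10)(9−6)(9−11)(9−5) = (−1)·3·(−2)·4 = 24 ≡ 11, so v_4 = 11^{−1} = 6 (mod 13).
  i = 5 (α = 5): (5−10)(5−6)(5−11)(5−9) = (−5)·(−1)·(−6)·(−4) = 120 ≡ 3, so v_5 = 3^{−1} = 9 (mod 13).
  v = [11, 8, 5, 6, 9].
Step 2: syndromes of r = [9, 12, 5, 1, 3] (all sums mod 13).
  S_0 = Σ v_i r_i = 11·9 + 8·12 + 5·5 + 6·1 + 9·3 = 253 ≡ 6.
  S_1 = Σ v_i α_i r_i = 11·10·9 + 8·6·12 + 5·11·5 + 6·9·1 + 9·5·3 = 2030 ≡ 2.
  α_i^2 mod 13 = [9, 10, 4, 3, 12].
  S_2 = Σ v_i α_i^2 r_i = 11·9·9 + 8·10·12 + 5·4·5 + 6·3·1 + 9·12·3 = 2293 ≡ 5.
  S = (6, 2, 5) ≠ 0, so r is not a codeword (an error is present).
Step 3: locate the error. For a single error e at position i, S_ℓ = v_i·e·α_i^ℓ, so α_err = S_1/S_0.
  S_0^{−1} = 6^{−1} = 11 (mod 13), so α_err = 2·11 = 22 ≡ 9 = α_4. Error position i = 4.
  Consistency check: S_2/S_1 = 5·7 = 35 ≡ 9 = α_err ✓ (single-error assumption holds).
Step 4: error magnitude e = S_0/v_4 = S_0·∏_{j≠4}(α_4 − α_j) = 6·11 = 66 ≡ 1 (mod 13).
Step 5: correct position 4: c_4 = r_4 − e = 1 − 1 ≡ 0 (mod 13). Hence c = [9, 12, 5, 0, 3].
  Check: interpolating c through the α_i gives m(x) = 10 + 9·x (degree < 2) with m(α_i) = c_i for every i, so c is indeed a codeword.


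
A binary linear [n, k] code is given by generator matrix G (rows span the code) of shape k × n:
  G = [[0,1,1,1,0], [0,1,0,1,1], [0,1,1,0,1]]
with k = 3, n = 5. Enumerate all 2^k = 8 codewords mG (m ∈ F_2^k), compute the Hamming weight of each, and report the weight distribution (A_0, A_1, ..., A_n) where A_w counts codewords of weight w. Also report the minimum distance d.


Weight distribution: A_0 = 1, A_1 = 1, A_2 = 3, A_3 = 3. Minimum distance d = 1.

Enumerate all 2^3 = 8 messages m ∈ F_2^3.
For each, compute codeword c = mG in F_2^5, then tally its weight.
  m = 000 → c = 00000, weight = 0.
  m = 100 → c = 01110, weight = 3.
  m = 010 → c = 01011, weight = 3.
  m = 110 → c = 00101, weight = 2.
  m = 001 → c = 01101, weight = 3.
  m = 101 → c = 00011, weight = 2.
  m = 011 → c = 00110, weight = 2.
  m = 111 → c = 01000, weight = 1.
Tally weights:
  weight 0: 1 codewords.
  weight 1: 1 codewords.
  weight 2: 3 codewords.
  weight 3: 3 codewords.
Minimum distance d = smallest w > 0 with A_w > 0 = 1.
Sanity: Σ A_w = 8 = 2^3 = 8 ✓.


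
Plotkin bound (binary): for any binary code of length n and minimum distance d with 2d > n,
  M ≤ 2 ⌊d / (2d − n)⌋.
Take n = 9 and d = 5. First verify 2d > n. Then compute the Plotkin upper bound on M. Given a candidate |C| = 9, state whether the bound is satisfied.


Plotkin bound M ≤ 10; given |C| = 9 ≤ bound (satisfied).

Check applicability: 2d = 10, n = 9.
2d − n = 1 > 0, so Plotkin applies.
Compute d/(2d−n) = 5/1 ≈ 5.0000.
⌊d/(2d−n)⌋ = 5.
Plotkin bound: M ≤ 2·5 = 10.
Given |C| = 9, check: satisfied.
This |C| is below the Plotkin bound.


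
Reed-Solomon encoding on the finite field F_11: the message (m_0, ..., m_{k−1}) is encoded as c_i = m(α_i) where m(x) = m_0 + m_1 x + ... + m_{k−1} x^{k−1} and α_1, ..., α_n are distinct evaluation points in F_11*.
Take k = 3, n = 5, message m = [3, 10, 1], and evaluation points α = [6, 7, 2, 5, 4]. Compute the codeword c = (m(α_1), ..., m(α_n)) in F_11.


c = [0, 1, 5, 1, 4]

Message polynomial: m(x) = 3 + 10·x + 1·x^2 (mod 11).
For each evaluation point α_i, compute m(α_i) mod 11:
  α_1 = 6: Horner steps 1 → 5 → 0, so m(6) = 0.
  α_2 = 7: Horner steps 1 → 6 → 1, so m(7) = 1.
  α_3 = 2: Horner steps 1 → 1 → 5, so m(2) = 5.
  α_4 = 5: Horner steps 1 → 4 → 1, so m(5) = 1.
  α_5 = 4: Horner steps 1 → 3 → 4, so m(4) = 4.
Codeword c = [0, 1, 5, 1, 4] ∈ F_11^5.


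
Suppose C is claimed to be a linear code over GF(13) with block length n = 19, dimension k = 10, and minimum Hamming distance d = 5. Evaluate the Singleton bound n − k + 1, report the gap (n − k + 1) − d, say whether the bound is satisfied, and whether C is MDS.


Singleton RHS = n − k + 1 = 10, slack = 5, bound satisfied, not MDS.

Singleton bound: d ≤ n − k + 1.
Here n = 19, k = 10, so n − k + 1 = 10.
Given d = 5, check d ≤ 10: YES.
Slack = (n − k + 1) − d = 5.
The code is NOT MDS (slack = 5 > 0).
Description: the claimed parameters are [19, 10, 5]_13; such a code would be non-MDS.


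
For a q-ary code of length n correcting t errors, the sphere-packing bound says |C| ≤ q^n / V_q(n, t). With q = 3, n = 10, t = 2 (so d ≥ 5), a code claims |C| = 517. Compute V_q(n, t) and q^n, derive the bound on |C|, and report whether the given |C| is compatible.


V_q(n, t) = 201, q^n = 59049, Hamming bound = 293, |C| = 517 > bound (violated).

Step 1: Compute V_q(n, t) = Σ_{j=0}^2 C(n, j) (q−1)^j.
  j = 0: C(10,0)·(2)^0 = 1·1 = 1.
  j = 1: C(10,1)·(2)^1 = 10·2 = 20.
  j = 2: C(10,2)·(2)^2 = 45·4 = 180.
  V_q(n, t) = 1 + 20 + 180 = 201.
Step 2: q^n = 3^10 = 59049.
Step 3: Hamming bound ⌊q^n / V_q(n,t)⌋ = ⌊59049/201⌋ = 293.
Step 4: Compare |C| = 517 to 293: violated.
The claimed |C| lies above the Hamming bound, so no 3-ary code of length 10 with d ≥ 5 can have 517 codewords.


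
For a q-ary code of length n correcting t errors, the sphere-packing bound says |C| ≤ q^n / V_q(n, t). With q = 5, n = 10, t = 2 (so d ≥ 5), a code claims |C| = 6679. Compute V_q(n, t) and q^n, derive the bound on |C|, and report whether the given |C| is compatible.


V_q(n, t) = 761, q^n = 9765625, Hamming bound = 12832, |C| = 6679 ≤ bound (satisfied).

Step 1: Compute V_q(n, t) = Σ_{j=0}^2 C(n, j) (q−1)^j.
  j = 0: C(10,0)·(4)^0 = 1·1 = 1.
  j = 1: C(10,1)·(4)^1 = 10·4 = 40.
  j = 2: C(10,2)·(4)^2 = 45·16 = 720.
  V_q(n, t) = 1 + 40 + 720 = 761.
Step 2: q^n = 5^10 = 9765625.
Step 3: Hamming bound ⌊q^n / V_q(n,t)⌋ = ⌊9765625/761⌋ = 12832.
Step 4: Compare |C| = 6679 to 12832: satisfied.
The claimed |C| lies below the Hamming bound.


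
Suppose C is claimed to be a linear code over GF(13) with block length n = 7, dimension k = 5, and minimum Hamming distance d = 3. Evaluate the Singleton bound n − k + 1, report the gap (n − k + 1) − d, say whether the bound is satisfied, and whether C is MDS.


Singleton RHS = n − k + 1 = 3, slack = 0, bound satisfied, MDS.

Singleton bound: d ≤ n − k + 1.
Here n = 7, k = 5, so n − k + 1 = 3.
Given d = 3, check d ≤ 3: YES.
Slack = (n − k + 1) − d = 0.
The code is MDS (slack = 0).
Description: the claimed parameters are [7, 5, 3]_13; such a code would be MDS (meets Singleton bound).


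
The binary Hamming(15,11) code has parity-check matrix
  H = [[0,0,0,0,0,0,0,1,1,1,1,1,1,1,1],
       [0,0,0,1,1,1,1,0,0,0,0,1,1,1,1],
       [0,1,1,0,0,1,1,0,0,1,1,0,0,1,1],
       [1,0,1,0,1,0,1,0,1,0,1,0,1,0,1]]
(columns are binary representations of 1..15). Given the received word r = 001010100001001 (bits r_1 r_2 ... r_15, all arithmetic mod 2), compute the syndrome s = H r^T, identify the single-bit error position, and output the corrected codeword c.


s = (0, 0, 1, 0)^T, error position = 2, corrected codeword c = 011010100001001

Compute s = H r^T mod 2 one row at a time:
  s_1 = 0 + 0 + 0 + 0 + 1 + 0 + 0 + 1 = 2 ≡ 0 (mod 2).
  s_2 = 0 + 1 + 0 + 1 + 1 + 0 + 0 + 1 = 4 ≡ 0 (mod 2).
  s_3 = 0 + 1 + 0 + 1 + 0 + 0 + 0 + 1 = 3 ≡ 1 (mod 2).
  s_4 = 0 + 1 + 1 + 1 + 0 + 0 + 0 + 1 = 4 ≡ 0 (mod 2).
s = (0, 0, 1, 0)^T — this equals column 2 of H (binary 0010), so error is at position 2.
Correct: flip bit 2 of r = 001010100001001 to get c = 011010100001001.


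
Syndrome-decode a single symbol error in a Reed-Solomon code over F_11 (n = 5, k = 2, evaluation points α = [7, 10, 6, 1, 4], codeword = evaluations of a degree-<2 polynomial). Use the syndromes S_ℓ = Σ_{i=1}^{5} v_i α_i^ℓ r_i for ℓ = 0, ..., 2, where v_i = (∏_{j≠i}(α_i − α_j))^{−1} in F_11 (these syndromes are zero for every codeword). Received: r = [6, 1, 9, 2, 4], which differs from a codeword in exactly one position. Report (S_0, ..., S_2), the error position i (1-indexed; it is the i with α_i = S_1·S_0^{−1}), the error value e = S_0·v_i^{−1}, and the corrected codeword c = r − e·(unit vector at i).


S = (7, 4, 7), error at position 2, error magnitude e = 4, c = [6, 8, 9, 2, 4].

Step 1: column multipliers v_i = (∏_{j≠i}(α_i − α_j))^{−1} mod 11.
  i = 1 (α = 7): (7−10)(7−6)(7−1)(7−4) = (−3)·1·6·3 = −54 ≡ 1, so v_1 = 1^{−1} = 1 (mod 11).
  i = 2 (α = 10): (10−7)(10−6)(10−1)(10−4) = 3·4·9·6 = 648 ≡ 10, so v_2 = 10^{−1} = 10 (mod 11).
  i = 3 (α = 6): (6−7)(6−10)(6−1)(6−4) = (−1)·(−4)·5·2 = 40 ≡ 7, so v_3 = 7^{−1} = 8 (mod 11).
  i = 4 (α = 1): (1−7)(1−10)(1−6)(1−4) = (−6)·(−9)·(−5)·(−3) = 810 ≡ 7, so v_4 = 7^{−1} = 8 (mod 11).
  i = 5 (α = 4): (4−7)(4−10)(4−6)(4−1) = (−3)·(−6)·(−2)·3 = −108 ≡ 2, so v_5 = 2^{−1} = 6 (mod 11).
  v = [1, 10, 8, 8, 6].
Step 2: syndromes of r = [6, 1, 9, 2, 4] (all sums mod 11).
  S_0 = Σ v_i r_i = 1·6 + 10·1 + 8·9 + 8·2 + 6·4 = 128 ≡ 7.
  S_1 = Σ v_i α_i r_i = 1·7·6 + 10·10·1 + 8·6·9 + 8·1·2 + 6·4·4 = 686 ≡ 4.
  α_i^2 mod 11 = [5, 1, 3, 1, 5].
  S_2 = Σ v_i α_i^2 r_i = 1·5·6 + 10·1·1 + 8·3·9 + 8·1·2 + 6·5·4 = 392 ≡ 7.
  S = (7, 4, 7) ≠ 0, so r is not a codeword (an error is present).
Step 3: locate the error. For a single error e at position i, S_ℓ = v_i·e·α_i^ℓ, so α_err = S_1/S_0.
  S_0^{−1} = 7^{−1} = 8 (mod 11), so α_err = 4·8 = 32 ≡ 10 = α_2. Error position i = 2.
  Consistency check: S_2/S_1 = 7·3 = 21 ≡ 10 = α_err ✓ (single-error assumption holds).
Step 4: error magnitude e = S_0/v_2 = S_0·∏_{j≠2}(α_2 − α_j) = 7·10 = 70 ≡ 4 (mod 11).
Step 5: correct position 2: c_2 = r_2 − e = 1 − 4 ≡ 8 (mod 11). Hence c = [6, 8, 9, 2, 4].
  Check: interpolating c through the α_i gives m(x) = 5 + 8·x (degree < 2) with m(α_i) = c_i for every i, so c is indeed a codeword.


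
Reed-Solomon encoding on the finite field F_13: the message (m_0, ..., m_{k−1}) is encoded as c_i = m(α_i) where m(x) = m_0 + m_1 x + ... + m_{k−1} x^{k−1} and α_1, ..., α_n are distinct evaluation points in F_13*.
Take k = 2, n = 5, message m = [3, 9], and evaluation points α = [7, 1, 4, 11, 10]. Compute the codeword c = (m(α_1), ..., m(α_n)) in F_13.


c = [1, 12, 0, 11, 2]

Message polynomial: m(x) = 3 + 9·x (mod 13).
For each evaluation point α_i, compute m(α_i) mod 13:
  α_1 = 7: Horner steps 9 → 1, so m(7) = 1.
  α_2 = 1: Horner steps 9 → 12, so m(1) = 12.
  α_3 = 4: Horner steps 9 → 0, so m(4) = 0.
  α_4 = 11: Horner steps 9 → 11, so m(11) = 11.
  α_5 = 10: Horner steps 9 → 2, so m(10) = 2.
Codeword c = [1, 12, 0, 11, 2] ∈ F_13^5.


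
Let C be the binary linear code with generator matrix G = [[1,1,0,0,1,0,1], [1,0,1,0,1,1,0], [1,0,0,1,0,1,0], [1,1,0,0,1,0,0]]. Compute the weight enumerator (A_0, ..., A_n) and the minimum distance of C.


Weight distribution: A_0 = 1, A_1 = 1, A_3 = 4, A_4 = 7, A_5 = 3. Minimum distance d = 1.

Enumerate all 2^4 = 16 messages m ∈ F_2^4.
For each, compute codeword c = mG in F_2^7, then tally its weight.
  m = 0000 → c = 0000000, weight = 0.
  m = 1000 → c = 1100101, weight = 4.
  m = 0100 → c = 1010110, weight = 4.
  m = 1100 → c = 0110011, weight = 4.
  m = 0010 → c = 1001010, weight = 3.
  m = 1010 → c = 0101111, weight = 5.
  m = 0110 → c = 0011100, weight = 3.
  m = 1110 → c = 1111001, weight = 5.
  m = 0001 → c = 1100100, weight = 3.
  m = 1001 → c = 0000001, weight = 1.
  m = 0101 → c = 0110010, weight = 3.
  m = 1101 → c = 1010111, weight = 5.
  m = 0011 → c = 0101110, weight = 4.
  m = 1011 → c = 1001011, weight = 4.
  m = 0111 → c = 1111000, weight = 4.
  m = 1111 → c = 0011101, weight = 4.
Tally weights:
  weight 0: 1 codewords.
  weight 1: 1 codewords.
  weight 3: 4 codewords.
  weight 4: 7 codewords.
  weight 5: 3 codewords.
Minimum distance d = smallest w > 0 with A_w > 0 = 1.
Sanity: Σ A_w = 16 = 2^4 = 16 ✓.
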